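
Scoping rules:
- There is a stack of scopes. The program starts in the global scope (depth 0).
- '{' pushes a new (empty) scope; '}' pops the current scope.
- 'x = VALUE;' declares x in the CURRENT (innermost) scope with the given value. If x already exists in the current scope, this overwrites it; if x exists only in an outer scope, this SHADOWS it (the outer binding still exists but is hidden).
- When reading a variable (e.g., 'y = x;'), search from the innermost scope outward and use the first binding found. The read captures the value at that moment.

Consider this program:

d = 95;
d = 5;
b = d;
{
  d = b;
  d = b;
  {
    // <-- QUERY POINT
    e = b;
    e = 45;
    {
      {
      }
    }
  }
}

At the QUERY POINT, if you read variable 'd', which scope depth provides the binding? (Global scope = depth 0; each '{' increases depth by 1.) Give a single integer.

Answer: 1

Derivation:
Step 1: declare d=95 at depth 0
Step 2: declare d=5 at depth 0
Step 3: declare b=(read d)=5 at depth 0
Step 4: enter scope (depth=1)
Step 5: declare d=(read b)=5 at depth 1
Step 6: declare d=(read b)=5 at depth 1
Step 7: enter scope (depth=2)
Visible at query point: b=5 d=5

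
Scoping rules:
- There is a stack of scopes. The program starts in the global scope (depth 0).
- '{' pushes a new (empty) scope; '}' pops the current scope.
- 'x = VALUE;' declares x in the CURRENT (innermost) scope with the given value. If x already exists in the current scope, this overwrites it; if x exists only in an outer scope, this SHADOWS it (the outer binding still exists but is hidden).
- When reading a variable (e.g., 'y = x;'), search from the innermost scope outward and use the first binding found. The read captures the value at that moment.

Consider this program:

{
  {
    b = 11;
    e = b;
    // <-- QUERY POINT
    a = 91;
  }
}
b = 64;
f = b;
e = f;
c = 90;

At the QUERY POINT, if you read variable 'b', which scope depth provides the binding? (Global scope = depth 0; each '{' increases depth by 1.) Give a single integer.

Answer: 2

Derivation:
Step 1: enter scope (depth=1)
Step 2: enter scope (depth=2)
Step 3: declare b=11 at depth 2
Step 4: declare e=(read b)=11 at depth 2
Visible at query point: b=11 e=11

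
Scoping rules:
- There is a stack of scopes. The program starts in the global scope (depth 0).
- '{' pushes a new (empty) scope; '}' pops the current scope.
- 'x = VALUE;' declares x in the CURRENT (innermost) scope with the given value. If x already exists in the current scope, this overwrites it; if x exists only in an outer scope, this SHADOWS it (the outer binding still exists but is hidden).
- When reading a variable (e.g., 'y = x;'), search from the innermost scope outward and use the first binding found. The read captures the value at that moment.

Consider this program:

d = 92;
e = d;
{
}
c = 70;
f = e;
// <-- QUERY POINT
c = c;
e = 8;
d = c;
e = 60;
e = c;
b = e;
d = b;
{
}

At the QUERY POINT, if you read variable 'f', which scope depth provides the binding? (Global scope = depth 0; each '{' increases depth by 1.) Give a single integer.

Answer: 0

Derivation:
Step 1: declare d=92 at depth 0
Step 2: declare e=(read d)=92 at depth 0
Step 3: enter scope (depth=1)
Step 4: exit scope (depth=0)
Step 5: declare c=70 at depth 0
Step 6: declare f=(read e)=92 at depth 0
Visible at query point: c=70 d=92 e=92 f=92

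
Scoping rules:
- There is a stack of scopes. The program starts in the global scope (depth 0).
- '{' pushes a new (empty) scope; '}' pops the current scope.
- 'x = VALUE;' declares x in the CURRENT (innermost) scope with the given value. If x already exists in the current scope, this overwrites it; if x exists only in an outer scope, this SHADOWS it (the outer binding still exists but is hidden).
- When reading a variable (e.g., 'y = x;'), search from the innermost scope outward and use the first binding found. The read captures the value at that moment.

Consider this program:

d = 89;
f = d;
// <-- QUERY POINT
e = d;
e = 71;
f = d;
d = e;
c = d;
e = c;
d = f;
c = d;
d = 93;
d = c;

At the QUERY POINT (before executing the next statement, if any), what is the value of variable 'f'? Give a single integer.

Step 1: declare d=89 at depth 0
Step 2: declare f=(read d)=89 at depth 0
Visible at query point: d=89 f=89

Answer: 89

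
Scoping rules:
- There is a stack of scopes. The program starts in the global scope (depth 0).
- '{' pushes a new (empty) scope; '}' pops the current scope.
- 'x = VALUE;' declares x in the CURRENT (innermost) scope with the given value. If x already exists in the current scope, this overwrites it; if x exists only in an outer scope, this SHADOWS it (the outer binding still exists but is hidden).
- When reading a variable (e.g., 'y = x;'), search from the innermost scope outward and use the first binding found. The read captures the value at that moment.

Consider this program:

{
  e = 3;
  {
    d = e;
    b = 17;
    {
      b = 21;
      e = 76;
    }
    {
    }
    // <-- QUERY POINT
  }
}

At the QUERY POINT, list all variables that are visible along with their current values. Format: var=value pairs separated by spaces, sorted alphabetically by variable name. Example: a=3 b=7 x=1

Step 1: enter scope (depth=1)
Step 2: declare e=3 at depth 1
Step 3: enter scope (depth=2)
Step 4: declare d=(read e)=3 at depth 2
Step 5: declare b=17 at depth 2
Step 6: enter scope (depth=3)
Step 7: declare b=21 at depth 3
Step 8: declare e=76 at depth 3
Step 9: exit scope (depth=2)
Step 10: enter scope (depth=3)
Step 11: exit scope (depth=2)
Visible at query point: b=17 d=3 e=3

Answer: b=17 d=3 e=3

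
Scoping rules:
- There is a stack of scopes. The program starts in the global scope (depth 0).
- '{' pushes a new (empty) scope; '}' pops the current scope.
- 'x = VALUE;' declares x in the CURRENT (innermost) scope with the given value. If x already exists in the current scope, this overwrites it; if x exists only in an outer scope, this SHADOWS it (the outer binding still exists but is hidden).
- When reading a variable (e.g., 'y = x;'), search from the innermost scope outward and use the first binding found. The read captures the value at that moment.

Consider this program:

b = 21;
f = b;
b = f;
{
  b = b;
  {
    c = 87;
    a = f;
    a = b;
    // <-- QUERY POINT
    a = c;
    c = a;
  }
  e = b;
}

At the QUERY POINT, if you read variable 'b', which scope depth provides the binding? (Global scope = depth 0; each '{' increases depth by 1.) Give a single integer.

Step 1: declare b=21 at depth 0
Step 2: declare f=(read b)=21 at depth 0
Step 3: declare b=(read f)=21 at depth 0
Step 4: enter scope (depth=1)
Step 5: declare b=(read b)=21 at depth 1
Step 6: enter scope (depth=2)
Step 7: declare c=87 at depth 2
Step 8: declare a=(read f)=21 at depth 2
Step 9: declare a=(read b)=21 at depth 2
Visible at query point: a=21 b=21 c=87 f=21

Answer: 1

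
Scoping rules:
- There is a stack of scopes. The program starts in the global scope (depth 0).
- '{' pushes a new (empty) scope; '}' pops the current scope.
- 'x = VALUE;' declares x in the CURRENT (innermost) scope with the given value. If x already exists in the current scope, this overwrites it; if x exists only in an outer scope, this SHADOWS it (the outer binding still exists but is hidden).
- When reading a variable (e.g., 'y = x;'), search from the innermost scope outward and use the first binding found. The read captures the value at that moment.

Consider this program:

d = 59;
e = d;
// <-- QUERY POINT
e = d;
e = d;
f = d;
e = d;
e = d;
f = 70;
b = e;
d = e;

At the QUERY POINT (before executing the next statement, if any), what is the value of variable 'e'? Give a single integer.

Answer: 59

Derivation:
Step 1: declare d=59 at depth 0
Step 2: declare e=(read d)=59 at depth 0
Visible at query point: d=59 e=59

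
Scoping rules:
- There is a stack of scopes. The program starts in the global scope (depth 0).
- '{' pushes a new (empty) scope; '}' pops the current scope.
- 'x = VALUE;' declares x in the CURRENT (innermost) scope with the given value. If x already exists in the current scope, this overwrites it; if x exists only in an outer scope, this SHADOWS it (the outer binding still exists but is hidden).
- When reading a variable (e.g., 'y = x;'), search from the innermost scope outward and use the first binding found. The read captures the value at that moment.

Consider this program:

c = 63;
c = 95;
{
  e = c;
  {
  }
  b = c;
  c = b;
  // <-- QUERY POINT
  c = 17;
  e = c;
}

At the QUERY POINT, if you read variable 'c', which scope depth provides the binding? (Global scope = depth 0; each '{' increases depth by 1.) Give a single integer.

Step 1: declare c=63 at depth 0
Step 2: declare c=95 at depth 0
Step 3: enter scope (depth=1)
Step 4: declare e=(read c)=95 at depth 1
Step 5: enter scope (depth=2)
Step 6: exit scope (depth=1)
Step 7: declare b=(read c)=95 at depth 1
Step 8: declare c=(read b)=95 at depth 1
Visible at query point: b=95 c=95 e=95

Answer: 1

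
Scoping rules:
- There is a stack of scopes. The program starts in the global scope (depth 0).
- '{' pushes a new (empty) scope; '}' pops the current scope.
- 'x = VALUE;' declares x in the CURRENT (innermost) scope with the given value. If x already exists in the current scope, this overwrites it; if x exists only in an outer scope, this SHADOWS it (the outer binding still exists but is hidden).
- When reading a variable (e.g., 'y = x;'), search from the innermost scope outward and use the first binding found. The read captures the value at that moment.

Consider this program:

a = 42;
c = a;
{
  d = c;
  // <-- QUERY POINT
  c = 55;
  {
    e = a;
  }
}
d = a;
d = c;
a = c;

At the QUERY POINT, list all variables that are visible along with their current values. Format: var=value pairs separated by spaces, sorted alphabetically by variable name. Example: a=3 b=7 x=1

Answer: a=42 c=42 d=42

Derivation:
Step 1: declare a=42 at depth 0
Step 2: declare c=(read a)=42 at depth 0
Step 3: enter scope (depth=1)
Step 4: declare d=(read c)=42 at depth 1
Visible at query point: a=42 c=42 d=42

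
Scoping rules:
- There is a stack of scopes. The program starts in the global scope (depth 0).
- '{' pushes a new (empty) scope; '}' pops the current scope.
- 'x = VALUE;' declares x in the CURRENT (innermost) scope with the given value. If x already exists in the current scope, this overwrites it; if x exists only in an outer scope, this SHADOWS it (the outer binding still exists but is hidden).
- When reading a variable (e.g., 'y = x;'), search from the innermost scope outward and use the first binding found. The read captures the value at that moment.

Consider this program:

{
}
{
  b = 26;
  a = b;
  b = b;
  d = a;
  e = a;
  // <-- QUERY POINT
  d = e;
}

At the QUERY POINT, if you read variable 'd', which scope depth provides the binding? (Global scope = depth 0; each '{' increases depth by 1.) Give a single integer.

Step 1: enter scope (depth=1)
Step 2: exit scope (depth=0)
Step 3: enter scope (depth=1)
Step 4: declare b=26 at depth 1
Step 5: declare a=(read b)=26 at depth 1
Step 6: declare b=(read b)=26 at depth 1
Step 7: declare d=(read a)=26 at depth 1
Step 8: declare e=(read a)=26 at depth 1
Visible at query point: a=26 b=26 d=26 e=26

Answer: 1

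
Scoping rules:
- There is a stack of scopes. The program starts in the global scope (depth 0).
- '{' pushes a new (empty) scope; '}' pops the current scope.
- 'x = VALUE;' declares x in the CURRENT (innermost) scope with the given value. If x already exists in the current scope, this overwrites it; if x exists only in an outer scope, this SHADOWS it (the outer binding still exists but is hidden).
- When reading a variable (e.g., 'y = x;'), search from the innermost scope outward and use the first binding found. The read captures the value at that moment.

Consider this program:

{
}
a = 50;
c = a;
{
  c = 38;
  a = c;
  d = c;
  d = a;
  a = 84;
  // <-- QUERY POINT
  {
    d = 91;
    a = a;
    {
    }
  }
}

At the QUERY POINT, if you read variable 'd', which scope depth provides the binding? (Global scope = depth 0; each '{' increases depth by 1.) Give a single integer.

Answer: 1

Derivation:
Step 1: enter scope (depth=1)
Step 2: exit scope (depth=0)
Step 3: declare a=50 at depth 0
Step 4: declare c=(read a)=50 at depth 0
Step 5: enter scope (depth=1)
Step 6: declare c=38 at depth 1
Step 7: declare a=(read c)=38 at depth 1
Step 8: declare d=(read c)=38 at depth 1
Step 9: declare d=(read a)=38 at depth 1
Step 10: declare a=84 at depth 1
Visible at query point: a=84 c=38 d=38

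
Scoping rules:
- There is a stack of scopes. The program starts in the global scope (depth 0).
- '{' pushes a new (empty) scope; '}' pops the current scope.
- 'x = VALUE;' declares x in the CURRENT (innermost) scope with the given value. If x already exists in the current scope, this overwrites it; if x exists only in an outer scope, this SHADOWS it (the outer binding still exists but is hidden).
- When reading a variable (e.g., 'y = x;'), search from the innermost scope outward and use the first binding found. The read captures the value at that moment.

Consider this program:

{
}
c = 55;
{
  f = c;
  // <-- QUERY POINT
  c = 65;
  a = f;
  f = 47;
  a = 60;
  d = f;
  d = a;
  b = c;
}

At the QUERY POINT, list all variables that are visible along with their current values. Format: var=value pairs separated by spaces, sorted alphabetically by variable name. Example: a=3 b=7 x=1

Answer: c=55 f=55

Derivation:
Step 1: enter scope (depth=1)
Step 2: exit scope (depth=0)
Step 3: declare c=55 at depth 0
Step 4: enter scope (depth=1)
Step 5: declare f=(read c)=55 at depth 1
Visible at query point: c=55 f=55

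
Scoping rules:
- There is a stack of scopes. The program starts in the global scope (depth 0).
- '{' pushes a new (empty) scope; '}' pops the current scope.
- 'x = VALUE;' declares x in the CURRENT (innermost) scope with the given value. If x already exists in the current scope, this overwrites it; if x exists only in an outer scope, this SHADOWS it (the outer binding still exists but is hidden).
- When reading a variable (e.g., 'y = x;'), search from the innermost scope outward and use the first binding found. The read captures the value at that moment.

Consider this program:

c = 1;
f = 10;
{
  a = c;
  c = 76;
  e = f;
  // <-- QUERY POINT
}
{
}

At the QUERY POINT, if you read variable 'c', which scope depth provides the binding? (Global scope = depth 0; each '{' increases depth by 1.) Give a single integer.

Step 1: declare c=1 at depth 0
Step 2: declare f=10 at depth 0
Step 3: enter scope (depth=1)
Step 4: declare a=(read c)=1 at depth 1
Step 5: declare c=76 at depth 1
Step 6: declare e=(read f)=10 at depth 1
Visible at query point: a=1 c=76 e=10 f=10

Answer: 1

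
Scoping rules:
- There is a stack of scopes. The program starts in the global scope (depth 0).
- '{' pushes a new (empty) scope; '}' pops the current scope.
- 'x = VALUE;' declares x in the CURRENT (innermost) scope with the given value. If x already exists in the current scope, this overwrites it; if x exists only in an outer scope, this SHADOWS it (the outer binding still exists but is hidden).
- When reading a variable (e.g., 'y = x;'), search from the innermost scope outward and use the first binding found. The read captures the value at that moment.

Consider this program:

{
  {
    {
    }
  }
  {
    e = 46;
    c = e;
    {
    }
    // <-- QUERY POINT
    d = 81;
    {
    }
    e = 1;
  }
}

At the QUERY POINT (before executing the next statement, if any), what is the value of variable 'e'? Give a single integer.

Step 1: enter scope (depth=1)
Step 2: enter scope (depth=2)
Step 3: enter scope (depth=3)
Step 4: exit scope (depth=2)
Step 5: exit scope (depth=1)
Step 6: enter scope (depth=2)
Step 7: declare e=46 at depth 2
Step 8: declare c=(read e)=46 at depth 2
Step 9: enter scope (depth=3)
Step 10: exit scope (depth=2)
Visible at query point: c=46 e=46

Answer: 46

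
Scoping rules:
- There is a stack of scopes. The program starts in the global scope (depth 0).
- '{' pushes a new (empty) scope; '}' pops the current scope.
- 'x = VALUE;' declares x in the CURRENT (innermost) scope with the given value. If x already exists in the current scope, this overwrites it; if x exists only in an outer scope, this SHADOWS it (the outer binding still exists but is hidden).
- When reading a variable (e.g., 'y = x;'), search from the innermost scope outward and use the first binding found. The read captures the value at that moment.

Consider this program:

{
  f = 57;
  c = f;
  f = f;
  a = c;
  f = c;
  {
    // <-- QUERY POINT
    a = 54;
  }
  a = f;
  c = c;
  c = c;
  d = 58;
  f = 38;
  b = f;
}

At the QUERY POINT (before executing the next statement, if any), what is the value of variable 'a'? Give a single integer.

Answer: 57

Derivation:
Step 1: enter scope (depth=1)
Step 2: declare f=57 at depth 1
Step 3: declare c=(read f)=57 at depth 1
Step 4: declare f=(read f)=57 at depth 1
Step 5: declare a=(read c)=57 at depth 1
Step 6: declare f=(read c)=57 at depth 1
Step 7: enter scope (depth=2)
Visible at query point: a=57 c=57 f=57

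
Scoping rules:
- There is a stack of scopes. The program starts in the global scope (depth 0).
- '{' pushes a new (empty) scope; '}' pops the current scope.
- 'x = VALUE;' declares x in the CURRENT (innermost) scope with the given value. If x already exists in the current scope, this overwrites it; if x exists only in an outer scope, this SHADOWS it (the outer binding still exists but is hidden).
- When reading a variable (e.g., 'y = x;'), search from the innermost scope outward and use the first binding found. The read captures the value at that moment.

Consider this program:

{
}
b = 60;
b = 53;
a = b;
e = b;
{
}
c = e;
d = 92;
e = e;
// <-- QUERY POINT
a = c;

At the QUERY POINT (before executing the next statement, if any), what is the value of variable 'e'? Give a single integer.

Step 1: enter scope (depth=1)
Step 2: exit scope (depth=0)
Step 3: declare b=60 at depth 0
Step 4: declare b=53 at depth 0
Step 5: declare a=(read b)=53 at depth 0
Step 6: declare e=(read b)=53 at depth 0
Step 7: enter scope (depth=1)
Step 8: exit scope (depth=0)
Step 9: declare c=(read e)=53 at depth 0
Step 10: declare d=92 at depth 0
Step 11: declare e=(read e)=53 at depth 0
Visible at query point: a=53 b=53 c=53 d=92 e=53

Answer: 53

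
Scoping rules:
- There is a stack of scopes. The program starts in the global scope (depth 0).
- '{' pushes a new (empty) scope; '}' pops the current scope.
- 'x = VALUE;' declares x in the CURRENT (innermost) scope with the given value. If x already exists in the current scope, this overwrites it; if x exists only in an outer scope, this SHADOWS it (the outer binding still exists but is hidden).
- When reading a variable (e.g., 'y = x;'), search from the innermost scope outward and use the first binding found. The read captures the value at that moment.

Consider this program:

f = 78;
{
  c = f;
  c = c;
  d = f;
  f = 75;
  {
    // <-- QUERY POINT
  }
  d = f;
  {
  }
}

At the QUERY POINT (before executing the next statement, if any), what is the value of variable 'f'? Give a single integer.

Answer: 75

Derivation:
Step 1: declare f=78 at depth 0
Step 2: enter scope (depth=1)
Step 3: declare c=(read f)=78 at depth 1
Step 4: declare c=(read c)=78 at depth 1
Step 5: declare d=(read f)=78 at depth 1
Step 6: declare f=75 at depth 1
Step 7: enter scope (depth=2)
Visible at query point: c=78 d=78 f=75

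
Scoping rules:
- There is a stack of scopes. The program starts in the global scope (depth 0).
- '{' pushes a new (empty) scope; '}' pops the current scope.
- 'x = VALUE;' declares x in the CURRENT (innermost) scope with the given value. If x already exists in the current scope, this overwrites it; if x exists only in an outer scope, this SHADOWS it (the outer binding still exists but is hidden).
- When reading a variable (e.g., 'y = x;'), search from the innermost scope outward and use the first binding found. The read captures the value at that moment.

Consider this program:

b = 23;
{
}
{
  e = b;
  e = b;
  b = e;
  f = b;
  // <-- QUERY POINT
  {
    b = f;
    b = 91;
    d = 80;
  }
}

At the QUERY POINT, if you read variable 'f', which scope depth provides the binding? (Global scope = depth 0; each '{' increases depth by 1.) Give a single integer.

Step 1: declare b=23 at depth 0
Step 2: enter scope (depth=1)
Step 3: exit scope (depth=0)
Step 4: enter scope (depth=1)
Step 5: declare e=(read b)=23 at depth 1
Step 6: declare e=(read b)=23 at depth 1
Step 7: declare b=(read e)=23 at depth 1
Step 8: declare f=(read b)=23 at depth 1
Visible at query point: b=23 e=23 f=23

Answer: 1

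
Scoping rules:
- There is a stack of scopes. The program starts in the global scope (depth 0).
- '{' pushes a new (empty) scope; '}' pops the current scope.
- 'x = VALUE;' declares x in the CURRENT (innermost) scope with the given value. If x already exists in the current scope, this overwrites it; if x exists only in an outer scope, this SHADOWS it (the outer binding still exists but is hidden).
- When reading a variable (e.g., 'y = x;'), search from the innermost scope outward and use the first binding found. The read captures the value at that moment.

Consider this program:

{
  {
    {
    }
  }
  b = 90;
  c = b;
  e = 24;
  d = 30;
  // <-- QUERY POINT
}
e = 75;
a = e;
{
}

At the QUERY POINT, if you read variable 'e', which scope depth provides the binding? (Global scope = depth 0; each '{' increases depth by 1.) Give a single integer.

Step 1: enter scope (depth=1)
Step 2: enter scope (depth=2)
Step 3: enter scope (depth=3)
Step 4: exit scope (depth=2)
Step 5: exit scope (depth=1)
Step 6: declare b=90 at depth 1
Step 7: declare c=(read b)=90 at depth 1
Step 8: declare e=24 at depth 1
Step 9: declare d=30 at depth 1
Visible at query point: b=90 c=90 d=30 e=24

Answer: 1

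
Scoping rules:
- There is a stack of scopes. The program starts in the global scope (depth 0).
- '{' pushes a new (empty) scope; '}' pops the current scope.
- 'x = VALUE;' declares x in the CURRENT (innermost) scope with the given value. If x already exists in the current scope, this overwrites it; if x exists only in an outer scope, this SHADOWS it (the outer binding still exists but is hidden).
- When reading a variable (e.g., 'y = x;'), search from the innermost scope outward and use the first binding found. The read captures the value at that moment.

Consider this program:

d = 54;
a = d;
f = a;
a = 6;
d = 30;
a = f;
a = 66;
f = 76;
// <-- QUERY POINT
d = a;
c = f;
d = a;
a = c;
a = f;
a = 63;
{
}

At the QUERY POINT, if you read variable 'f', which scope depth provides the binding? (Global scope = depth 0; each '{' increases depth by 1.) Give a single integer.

Answer: 0

Derivation:
Step 1: declare d=54 at depth 0
Step 2: declare a=(read d)=54 at depth 0
Step 3: declare f=(read a)=54 at depth 0
Step 4: declare a=6 at depth 0
Step 5: declare d=30 at depth 0
Step 6: declare a=(read f)=54 at depth 0
Step 7: declare a=66 at depth 0
Step 8: declare f=76 at depth 0
Visible at query point: a=66 d=30 f=76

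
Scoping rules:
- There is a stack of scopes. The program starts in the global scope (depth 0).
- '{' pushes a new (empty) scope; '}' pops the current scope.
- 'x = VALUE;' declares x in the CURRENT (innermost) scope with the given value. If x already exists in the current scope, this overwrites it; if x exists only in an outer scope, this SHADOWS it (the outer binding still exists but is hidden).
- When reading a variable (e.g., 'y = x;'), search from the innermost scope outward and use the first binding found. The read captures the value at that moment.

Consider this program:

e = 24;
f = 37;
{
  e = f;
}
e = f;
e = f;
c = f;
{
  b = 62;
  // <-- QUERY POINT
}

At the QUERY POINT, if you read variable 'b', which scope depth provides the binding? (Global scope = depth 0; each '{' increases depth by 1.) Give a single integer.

Answer: 1

Derivation:
Step 1: declare e=24 at depth 0
Step 2: declare f=37 at depth 0
Step 3: enter scope (depth=1)
Step 4: declare e=(read f)=37 at depth 1
Step 5: exit scope (depth=0)
Step 6: declare e=(read f)=37 at depth 0
Step 7: declare e=(read f)=37 at depth 0
Step 8: declare c=(read f)=37 at depth 0
Step 9: enter scope (depth=1)
Step 10: declare b=62 at depth 1
Visible at query point: b=62 c=37 e=37 f=37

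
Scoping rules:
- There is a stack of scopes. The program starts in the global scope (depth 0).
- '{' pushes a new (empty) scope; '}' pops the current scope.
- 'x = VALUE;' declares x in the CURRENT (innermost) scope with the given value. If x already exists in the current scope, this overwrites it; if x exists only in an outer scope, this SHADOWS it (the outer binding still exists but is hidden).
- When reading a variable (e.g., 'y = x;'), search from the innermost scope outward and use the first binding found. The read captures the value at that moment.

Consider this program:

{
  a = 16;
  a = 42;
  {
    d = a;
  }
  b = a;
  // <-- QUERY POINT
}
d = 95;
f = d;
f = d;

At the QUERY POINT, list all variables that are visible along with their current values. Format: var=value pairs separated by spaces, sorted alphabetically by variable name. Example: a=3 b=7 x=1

Step 1: enter scope (depth=1)
Step 2: declare a=16 at depth 1
Step 3: declare a=42 at depth 1
Step 4: enter scope (depth=2)
Step 5: declare d=(read a)=42 at depth 2
Step 6: exit scope (depth=1)
Step 7: declare b=(read a)=42 at depth 1
Visible at query point: a=42 b=42

Answer: a=42 b=42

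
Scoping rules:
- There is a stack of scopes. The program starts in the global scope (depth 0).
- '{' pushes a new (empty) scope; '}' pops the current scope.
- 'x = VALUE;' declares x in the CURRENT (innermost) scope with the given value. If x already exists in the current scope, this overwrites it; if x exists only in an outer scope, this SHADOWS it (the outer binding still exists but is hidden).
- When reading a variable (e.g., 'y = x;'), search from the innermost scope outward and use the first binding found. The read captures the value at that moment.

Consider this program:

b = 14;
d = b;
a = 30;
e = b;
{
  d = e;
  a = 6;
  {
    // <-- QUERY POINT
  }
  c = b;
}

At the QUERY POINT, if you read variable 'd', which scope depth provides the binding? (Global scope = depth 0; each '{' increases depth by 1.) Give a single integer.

Answer: 1

Derivation:
Step 1: declare b=14 at depth 0
Step 2: declare d=(read b)=14 at depth 0
Step 3: declare a=30 at depth 0
Step 4: declare e=(read b)=14 at depth 0
Step 5: enter scope (depth=1)
Step 6: declare d=(read e)=14 at depth 1
Step 7: declare a=6 at depth 1
Step 8: enter scope (depth=2)
Visible at query point: a=6 b=14 d=14 e=14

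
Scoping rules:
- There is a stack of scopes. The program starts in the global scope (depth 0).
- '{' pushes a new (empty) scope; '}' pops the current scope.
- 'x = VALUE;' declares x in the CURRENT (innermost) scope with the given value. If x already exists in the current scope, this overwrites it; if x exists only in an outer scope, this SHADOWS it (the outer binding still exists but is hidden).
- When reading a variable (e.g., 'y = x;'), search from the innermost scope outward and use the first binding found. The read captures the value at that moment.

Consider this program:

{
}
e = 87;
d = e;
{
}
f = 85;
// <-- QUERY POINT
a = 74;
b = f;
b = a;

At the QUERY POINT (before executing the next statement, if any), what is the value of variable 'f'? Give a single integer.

Step 1: enter scope (depth=1)
Step 2: exit scope (depth=0)
Step 3: declare e=87 at depth 0
Step 4: declare d=(read e)=87 at depth 0
Step 5: enter scope (depth=1)
Step 6: exit scope (depth=0)
Step 7: declare f=85 at depth 0
Visible at query point: d=87 e=87 f=85

Answer: 85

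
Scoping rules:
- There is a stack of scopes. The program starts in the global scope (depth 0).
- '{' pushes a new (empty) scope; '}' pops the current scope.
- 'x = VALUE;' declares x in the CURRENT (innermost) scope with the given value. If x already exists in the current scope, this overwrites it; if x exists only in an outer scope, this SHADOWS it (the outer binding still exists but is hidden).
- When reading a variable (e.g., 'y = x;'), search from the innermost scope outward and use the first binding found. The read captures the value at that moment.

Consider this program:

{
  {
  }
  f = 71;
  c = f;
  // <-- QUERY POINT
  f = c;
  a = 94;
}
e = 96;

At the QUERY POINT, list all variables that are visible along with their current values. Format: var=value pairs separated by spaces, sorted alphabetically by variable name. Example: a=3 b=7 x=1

Step 1: enter scope (depth=1)
Step 2: enter scope (depth=2)
Step 3: exit scope (depth=1)
Step 4: declare f=71 at depth 1
Step 5: declare c=(read f)=71 at depth 1
Visible at query point: c=71 f=71

Answer: c=71 f=71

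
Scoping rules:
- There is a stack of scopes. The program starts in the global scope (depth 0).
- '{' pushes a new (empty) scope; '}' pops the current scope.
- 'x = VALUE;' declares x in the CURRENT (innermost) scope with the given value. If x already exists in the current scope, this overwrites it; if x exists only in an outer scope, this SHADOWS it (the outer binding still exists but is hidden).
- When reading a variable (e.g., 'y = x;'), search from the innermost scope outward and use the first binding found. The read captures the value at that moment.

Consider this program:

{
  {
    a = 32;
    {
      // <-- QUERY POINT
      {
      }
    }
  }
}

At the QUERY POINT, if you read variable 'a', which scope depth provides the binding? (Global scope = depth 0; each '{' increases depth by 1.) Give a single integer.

Answer: 2

Derivation:
Step 1: enter scope (depth=1)
Step 2: enter scope (depth=2)
Step 3: declare a=32 at depth 2
Step 4: enter scope (depth=3)
Visible at query point: a=32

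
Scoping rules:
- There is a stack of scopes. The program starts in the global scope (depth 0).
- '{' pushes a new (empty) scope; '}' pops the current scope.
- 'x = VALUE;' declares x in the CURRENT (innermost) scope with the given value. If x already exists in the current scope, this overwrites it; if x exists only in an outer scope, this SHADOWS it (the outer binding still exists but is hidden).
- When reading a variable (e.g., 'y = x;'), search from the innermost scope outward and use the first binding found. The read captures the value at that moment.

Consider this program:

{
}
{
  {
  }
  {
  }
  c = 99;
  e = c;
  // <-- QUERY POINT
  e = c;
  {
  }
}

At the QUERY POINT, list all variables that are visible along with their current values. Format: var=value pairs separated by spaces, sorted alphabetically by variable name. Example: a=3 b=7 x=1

Step 1: enter scope (depth=1)
Step 2: exit scope (depth=0)
Step 3: enter scope (depth=1)
Step 4: enter scope (depth=2)
Step 5: exit scope (depth=1)
Step 6: enter scope (depth=2)
Step 7: exit scope (depth=1)
Step 8: declare c=99 at depth 1
Step 9: declare e=(read c)=99 at depth 1
Visible at query point: c=99 e=99

Answer: c=99 e=99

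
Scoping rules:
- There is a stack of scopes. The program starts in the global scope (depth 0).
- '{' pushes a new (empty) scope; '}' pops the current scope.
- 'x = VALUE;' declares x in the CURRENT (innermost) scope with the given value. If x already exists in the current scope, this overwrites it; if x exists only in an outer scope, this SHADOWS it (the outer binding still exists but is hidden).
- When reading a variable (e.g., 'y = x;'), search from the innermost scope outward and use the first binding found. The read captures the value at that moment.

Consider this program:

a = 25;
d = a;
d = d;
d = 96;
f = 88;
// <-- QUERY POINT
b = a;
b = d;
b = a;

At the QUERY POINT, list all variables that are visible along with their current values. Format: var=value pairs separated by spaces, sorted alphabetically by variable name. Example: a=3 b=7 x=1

Answer: a=25 d=96 f=88

Derivation:
Step 1: declare a=25 at depth 0
Step 2: declare d=(read a)=25 at depth 0
Step 3: declare d=(read d)=25 at depth 0
Step 4: declare d=96 at depth 0
Step 5: declare f=88 at depth 0
Visible at query point: a=25 d=96 f=88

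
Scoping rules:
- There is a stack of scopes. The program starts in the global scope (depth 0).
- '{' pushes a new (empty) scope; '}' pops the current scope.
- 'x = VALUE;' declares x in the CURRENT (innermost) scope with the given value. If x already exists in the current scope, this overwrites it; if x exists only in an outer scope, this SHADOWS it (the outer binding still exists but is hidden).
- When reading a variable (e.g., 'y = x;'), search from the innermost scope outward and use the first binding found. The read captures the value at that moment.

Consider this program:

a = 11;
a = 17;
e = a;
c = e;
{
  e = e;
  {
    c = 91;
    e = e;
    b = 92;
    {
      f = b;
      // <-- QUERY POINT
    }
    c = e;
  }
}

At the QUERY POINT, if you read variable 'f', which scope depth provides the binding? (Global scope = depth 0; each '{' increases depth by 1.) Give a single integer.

Answer: 3

Derivation:
Step 1: declare a=11 at depth 0
Step 2: declare a=17 at depth 0
Step 3: declare e=(read a)=17 at depth 0
Step 4: declare c=(read e)=17 at depth 0
Step 5: enter scope (depth=1)
Step 6: declare e=(read e)=17 at depth 1
Step 7: enter scope (depth=2)
Step 8: declare c=91 at depth 2
Step 9: declare e=(read e)=17 at depth 2
Step 10: declare b=92 at depth 2
Step 11: enter scope (depth=3)
Step 12: declare f=(read b)=92 at depth 3
Visible at query point: a=17 b=92 c=91 e=17 f=92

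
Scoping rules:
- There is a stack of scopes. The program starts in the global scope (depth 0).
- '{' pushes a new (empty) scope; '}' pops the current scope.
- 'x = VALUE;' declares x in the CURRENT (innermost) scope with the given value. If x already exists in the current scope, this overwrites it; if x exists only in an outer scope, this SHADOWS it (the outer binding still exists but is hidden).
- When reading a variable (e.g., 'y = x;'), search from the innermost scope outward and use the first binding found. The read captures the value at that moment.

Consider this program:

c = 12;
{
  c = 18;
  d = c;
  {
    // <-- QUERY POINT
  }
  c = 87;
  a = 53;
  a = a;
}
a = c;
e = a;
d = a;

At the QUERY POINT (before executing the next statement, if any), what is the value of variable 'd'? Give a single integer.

Answer: 18

Derivation:
Step 1: declare c=12 at depth 0
Step 2: enter scope (depth=1)
Step 3: declare c=18 at depth 1
Step 4: declare d=(read c)=18 at depth 1
Step 5: enter scope (depth=2)
Visible at query point: c=18 d=18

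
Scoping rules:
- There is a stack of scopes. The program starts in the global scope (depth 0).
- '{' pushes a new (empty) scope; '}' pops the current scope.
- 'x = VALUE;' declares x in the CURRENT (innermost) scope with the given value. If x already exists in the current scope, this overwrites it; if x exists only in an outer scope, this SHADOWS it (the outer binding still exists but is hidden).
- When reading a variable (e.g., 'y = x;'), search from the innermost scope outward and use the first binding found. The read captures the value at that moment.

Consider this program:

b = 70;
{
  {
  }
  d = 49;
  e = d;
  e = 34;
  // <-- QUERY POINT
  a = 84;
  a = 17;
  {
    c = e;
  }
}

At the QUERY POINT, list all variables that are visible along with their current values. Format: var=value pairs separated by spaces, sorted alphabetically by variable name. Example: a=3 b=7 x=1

Step 1: declare b=70 at depth 0
Step 2: enter scope (depth=1)
Step 3: enter scope (depth=2)
Step 4: exit scope (depth=1)
Step 5: declare d=49 at depth 1
Step 6: declare e=(read d)=49 at depth 1
Step 7: declare e=34 at depth 1
Visible at query point: b=70 d=49 e=34

Answer: b=70 d=49 e=34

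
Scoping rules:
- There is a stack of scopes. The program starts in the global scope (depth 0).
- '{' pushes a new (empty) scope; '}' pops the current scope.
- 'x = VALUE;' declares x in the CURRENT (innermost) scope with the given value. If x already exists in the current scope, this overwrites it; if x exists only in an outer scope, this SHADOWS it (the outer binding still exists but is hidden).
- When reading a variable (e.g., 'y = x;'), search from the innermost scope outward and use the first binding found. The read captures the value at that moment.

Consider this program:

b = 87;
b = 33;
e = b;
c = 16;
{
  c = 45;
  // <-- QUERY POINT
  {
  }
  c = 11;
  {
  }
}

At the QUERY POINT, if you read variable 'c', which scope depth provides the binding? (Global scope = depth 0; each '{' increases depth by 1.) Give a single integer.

Answer: 1

Derivation:
Step 1: declare b=87 at depth 0
Step 2: declare b=33 at depth 0
Step 3: declare e=(read b)=33 at depth 0
Step 4: declare c=16 at depth 0
Step 5: enter scope (depth=1)
Step 6: declare c=45 at depth 1
Visible at query point: b=33 c=45 e=33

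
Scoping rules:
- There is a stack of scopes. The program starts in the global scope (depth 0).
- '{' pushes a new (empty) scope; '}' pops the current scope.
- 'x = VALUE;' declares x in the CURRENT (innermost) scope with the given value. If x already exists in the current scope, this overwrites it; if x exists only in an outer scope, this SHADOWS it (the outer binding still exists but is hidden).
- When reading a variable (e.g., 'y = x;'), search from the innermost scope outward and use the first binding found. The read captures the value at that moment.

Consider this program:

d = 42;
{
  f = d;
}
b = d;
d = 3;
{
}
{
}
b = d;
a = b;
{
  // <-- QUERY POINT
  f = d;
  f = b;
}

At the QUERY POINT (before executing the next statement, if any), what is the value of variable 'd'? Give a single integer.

Answer: 3

Derivation:
Step 1: declare d=42 at depth 0
Step 2: enter scope (depth=1)
Step 3: declare f=(read d)=42 at depth 1
Step 4: exit scope (depth=0)
Step 5: declare b=(read d)=42 at depth 0
Step 6: declare d=3 at depth 0
Step 7: enter scope (depth=1)
Step 8: exit scope (depth=0)
Step 9: enter scope (depth=1)
Step 10: exit scope (depth=0)
Step 11: declare b=(read d)=3 at depth 0
Step 12: declare a=(read b)=3 at depth 0
Step 13: enter scope (depth=1)
Visible at query point: a=3 b=3 d=3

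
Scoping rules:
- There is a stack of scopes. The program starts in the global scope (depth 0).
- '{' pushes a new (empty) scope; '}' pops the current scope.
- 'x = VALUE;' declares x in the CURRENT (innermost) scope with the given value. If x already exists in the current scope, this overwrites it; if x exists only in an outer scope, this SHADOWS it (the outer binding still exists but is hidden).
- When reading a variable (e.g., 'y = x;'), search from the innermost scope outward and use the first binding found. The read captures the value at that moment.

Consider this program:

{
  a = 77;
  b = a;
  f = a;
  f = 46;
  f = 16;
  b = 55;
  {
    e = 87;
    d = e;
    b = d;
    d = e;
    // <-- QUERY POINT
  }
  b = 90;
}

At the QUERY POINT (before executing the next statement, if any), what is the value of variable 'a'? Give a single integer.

Step 1: enter scope (depth=1)
Step 2: declare a=77 at depth 1
Step 3: declare b=(read a)=77 at depth 1
Step 4: declare f=(read a)=77 at depth 1
Step 5: declare f=46 at depth 1
Step 6: declare f=16 at depth 1
Step 7: declare b=55 at depth 1
Step 8: enter scope (depth=2)
Step 9: declare e=87 at depth 2
Step 10: declare d=(read e)=87 at depth 2
Step 11: declare b=(read d)=87 at depth 2
Step 12: declare d=(read e)=87 at depth 2
Visible at query point: a=77 b=87 d=87 e=87 f=16

Answer: 77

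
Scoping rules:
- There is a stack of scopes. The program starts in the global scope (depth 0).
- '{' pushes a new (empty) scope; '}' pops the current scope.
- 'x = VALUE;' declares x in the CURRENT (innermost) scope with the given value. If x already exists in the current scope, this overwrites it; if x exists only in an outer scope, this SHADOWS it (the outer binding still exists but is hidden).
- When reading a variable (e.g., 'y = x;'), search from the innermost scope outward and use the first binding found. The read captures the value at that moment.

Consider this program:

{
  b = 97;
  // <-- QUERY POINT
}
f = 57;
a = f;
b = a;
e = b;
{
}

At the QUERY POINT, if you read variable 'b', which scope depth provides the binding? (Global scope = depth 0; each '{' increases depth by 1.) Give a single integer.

Step 1: enter scope (depth=1)
Step 2: declare b=97 at depth 1
Visible at query point: b=97

Answer: 1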